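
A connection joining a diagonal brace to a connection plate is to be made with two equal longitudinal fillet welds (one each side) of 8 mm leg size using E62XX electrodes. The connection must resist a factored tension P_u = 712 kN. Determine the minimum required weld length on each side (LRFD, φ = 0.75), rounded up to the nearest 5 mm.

L = 230 mm on each side

E62XX → F_EXX = 620 MPa.
Throat t_e = 0.707 × 8 = 5.656 mm.
φr_n = 0.75 × 0.6 × 620 × 5.656 × 10⁻³ = 1.578 kN/mm.
L_req = P_u / φr_n = 712 / 1.578 = 451.2 mm total.
Per side: 451.2 / 2 = 225.6 mm.
Round up → use L = 230 mm on each side.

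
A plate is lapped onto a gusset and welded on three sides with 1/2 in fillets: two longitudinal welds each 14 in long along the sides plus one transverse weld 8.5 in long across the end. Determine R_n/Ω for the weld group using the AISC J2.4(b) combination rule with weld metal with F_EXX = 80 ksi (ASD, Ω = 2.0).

t_e = 0.707 × 0.5 = 0.3535 in.
R_nwl = 0.6 × 80 × 0.3535 × 28 = 475.1 kip (longitudinal, 2 welds).
R_nwt = 0.6 × 80 × 0.3535 × 8.5 = 144.2 kip (transverse, base value).
(i) R_nwl + R_nwt = 619.3 kip; (ii) 0.85 R_nwl + 1.5 R_nwt = 620.2 kip.
R_n = max = 620.2 kip [governs: (ii)]; R_n/Ω = 310.1 kip.

R_n/Ω ≈ 310 kip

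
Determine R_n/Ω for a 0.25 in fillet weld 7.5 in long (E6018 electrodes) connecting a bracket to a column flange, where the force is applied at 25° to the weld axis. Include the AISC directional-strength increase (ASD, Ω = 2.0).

E60XX → F_EXX = 60 ksi.
t_e = 0.707 × 0.25 = 0.1767 in; A_we = 0.1767 × 7.5 = 1.326 in².
Directional factor: 1.0 + 0.5 sin^1.5(25°) = 1.137.
F_nw = 0.6 × 60 × 1.137 = 40.95 ksi.
R_n/Ω = (40.95 × 1.326) / 2.0 = 27.14 kip.

R_n/Ω ≈ 27.1 kip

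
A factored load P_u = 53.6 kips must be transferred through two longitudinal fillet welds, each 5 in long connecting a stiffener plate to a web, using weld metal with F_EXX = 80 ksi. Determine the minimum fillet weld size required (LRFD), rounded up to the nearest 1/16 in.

Total weld length L = 10 in.
Required throat t_e = P_u / (φ × 0.6 F_EXX × L) = 53.6 / (0.75 × 0.6 × 80 × 10) = 0.1489 in.
Required leg w = t_e / 0.707 = 0.2106 in → use 1/4 in.

w = 1/4 in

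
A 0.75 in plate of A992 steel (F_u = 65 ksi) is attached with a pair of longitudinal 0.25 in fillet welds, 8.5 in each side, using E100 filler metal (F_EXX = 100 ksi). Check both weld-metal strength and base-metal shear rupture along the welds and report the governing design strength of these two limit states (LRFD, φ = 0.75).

φR_n ≈ 135 kip (weld metal governs)

t_e = 0.707 × 0.25 = 0.1767 in; L = 17 in.
Weld metal: φR_n = 0.75 × 0.6 × 100 × 0.1767 × 17 = 135.2 kip.
Base metal (shear rupture): φR_n = 0.75 × 0.6 × 65 × 0.75 × 17 = 372.9 kip.
Governing: weld metal.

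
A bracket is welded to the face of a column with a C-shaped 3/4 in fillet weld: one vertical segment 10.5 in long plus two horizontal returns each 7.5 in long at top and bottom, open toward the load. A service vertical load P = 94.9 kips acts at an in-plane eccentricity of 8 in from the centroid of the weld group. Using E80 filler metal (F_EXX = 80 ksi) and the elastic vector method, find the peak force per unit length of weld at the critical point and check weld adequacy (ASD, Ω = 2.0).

f_max ≈ 11.4 kip/in; adequate

Total weld length L_w = 25.5 in. Treat welds as unit-width lines.
Centroid: x̄ = 2×7.5×3.75 / 25.5 = 2.206 in from the vertical weld.
Polar moment about centroid: J = I_x + I_y = [10.5³/12 + 2×7.5×5.25²] + [10.5×2.206² + 2(7.5³/12 + 7.5×1.544²)] = 667.1 in³.
Direct shear f_v = P/L_w = 94.9 / 25.5 = 3.722 kip/in (vertical).
Torsion M = P·e = 94.9 × 8 = 759.2 kip·in.
Critical point at (x, y) = (5.294, 5.25) from centroid. f_tx = M·y/J = 5.975 kip/in; f_ty = M·x/J = 6.025 kip/in.
Resultant f_max = √[f_tx² + (f_v + f_ty)²] = √[5.975² + (3.722 + 6.025)²] = 11.43 kip/in.
Capacity per unit length: r_n/Ω = (1/2.0) × 0.6 × 80 × (0.707 × 0.75) = 12.73 kip/in.
11.43 ≤ 12.73 → adequate.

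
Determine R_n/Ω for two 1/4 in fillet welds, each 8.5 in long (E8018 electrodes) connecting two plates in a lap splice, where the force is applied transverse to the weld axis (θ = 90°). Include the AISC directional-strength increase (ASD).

E80XX → F_EXX = 80 ksi.
t_e = 0.707 × 0.25 = 0.1767 in; A_we = 0.1767 × 17 = 3.005 in².
Directional factor: 1.0 + 0.5 sin^1.5(90°) = 1.5.
F_nw = 0.6 × 80 × 1.5 = 72 ksi.
R_n/Ω = (72 × 3.005) / 2.0 = 108.2 kips.

R_n/Ω ≈ 108 kips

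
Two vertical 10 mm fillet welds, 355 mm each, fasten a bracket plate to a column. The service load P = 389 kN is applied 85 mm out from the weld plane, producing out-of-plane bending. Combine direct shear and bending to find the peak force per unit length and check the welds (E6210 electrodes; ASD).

E62XX → F_EXX = 620 MPa.
L_w = 2 × 355 = 710 mm; section modulus (unit throat) S = 2 × L²/6 = 42010 mm².
Direct shear f_v = P/L_w = 389×10³/710 = 547.9 N/mm.
Moment M = P × e = 389×10³ × 85 = 33065000 N·mm; bending f_b = M/S = 787.1 N/mm.
f_max = √(f_v² + f_b²) = √(547.9² + 787.1²) = 959 N/mm.
r_n/Ω = (1/2.0) × 0.6 × 620 × (0.707 × 10) = 1315 N/mm → adequate.

f_max ≈ 959 N/mm; adequate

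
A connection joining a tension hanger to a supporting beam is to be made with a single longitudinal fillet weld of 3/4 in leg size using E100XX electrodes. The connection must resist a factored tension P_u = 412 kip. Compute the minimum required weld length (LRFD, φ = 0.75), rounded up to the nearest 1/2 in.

L = 17.5 in

E100XX → F_EXX = 100 ksi.
Throat t_e = 0.707 × 0.75 = 0.5302 in.
φr_n = 0.75 × 0.6 × 100 × 0.5302 = 23.86 kip/in.
L_req = P_u / φr_n = 412 / 23.86 = 17.27 in total.
Round up → use L = 17.5 in.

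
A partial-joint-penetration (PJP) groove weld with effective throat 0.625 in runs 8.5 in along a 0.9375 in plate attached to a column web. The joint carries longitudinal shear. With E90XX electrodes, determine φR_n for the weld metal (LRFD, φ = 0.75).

φR_n ≈ 215 kips

E90XX → F_EXX = 90 ksi.
Effective throat (given) t_e = 0.625 in.
A_we = 0.625 × 8.5 = 5.312 in².
F_nw = 0.6 F_EXX = 54 ksi.
φR_n = 0.75 × 54 × 5.312 = 215.2 kips.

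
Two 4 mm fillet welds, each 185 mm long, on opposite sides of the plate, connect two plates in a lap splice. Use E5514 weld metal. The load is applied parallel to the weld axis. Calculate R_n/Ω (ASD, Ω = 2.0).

E55XX → F_EXX = 550 MPa.
Effective throat t_e = 0.707 × 4 = 2.828 mm.
Total length L = 370 mm; A_we = 2.828 × 370 = 1046 mm².
F_nw = 0.6 F_EXX = 0.6 × 550 = 330 MPa.
R_n = 330 × 1046 × 10⁻³ = 345.3 kN; R_n/Ω = 345.3/2.0 = 172.6 kN.

R_n/Ω ≈ 173 kN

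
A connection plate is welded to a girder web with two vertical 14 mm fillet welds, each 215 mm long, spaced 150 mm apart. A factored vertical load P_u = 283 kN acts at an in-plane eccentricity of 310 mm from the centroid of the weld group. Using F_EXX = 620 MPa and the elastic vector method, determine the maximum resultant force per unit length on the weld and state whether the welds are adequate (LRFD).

Total weld length L_w = 430 mm. Treat welds as unit-width lines.
Polar moment about centroid: J = 2[d³/12 + d(b/2)²] = 2[215³/12 + 215×75²] = 4075000 mm³.
Direct shear f_v = P/L_w = 283×10³ / 430 = 658.1 N/mm (vertical).
Torsion M = P·e = 283×10³ × 310 = 87730000 N·mm.
Critical point at (x, y) = (75, 107.5) from centroid. f_tx = M·y/J = 2314 N/mm; f_ty = M·x/J = 1615 N/mm.
Resultant f_max = √[f_tx² + (f_v + f_ty)²] = √[2314² + (658.1 + 1615)²] = 3244 N/mm.
Capacity per unit length: φr_n = 0.75 × 0.6 × 620 × (0.707 × 14) = 2762 N/mm.
3244 > 2762 → NOT adequate.

f_max ≈ 3240 N/mm; NOT adequate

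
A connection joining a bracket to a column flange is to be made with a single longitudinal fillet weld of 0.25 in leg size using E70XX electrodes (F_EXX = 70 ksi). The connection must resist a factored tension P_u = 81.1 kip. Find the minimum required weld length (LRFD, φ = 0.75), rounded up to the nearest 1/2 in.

Throat t_e = 0.707 × 0.25 = 0.1767 in.
φr_n = 0.75 × 0.6 × 70 × 0.1767 = 5.568 kip/in.
L_req = P_u / φr_n = 81.1 / 5.568 = 14.57 in total.
Round up → use L = 15 in.

L = 15 in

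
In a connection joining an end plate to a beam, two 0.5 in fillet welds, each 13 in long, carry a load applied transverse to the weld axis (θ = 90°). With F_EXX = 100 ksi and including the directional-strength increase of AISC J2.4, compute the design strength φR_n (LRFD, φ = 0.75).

φR_n ≈ 620 kips

t_e = 0.707 × 0.5 = 0.3535 in; A_we = 0.3535 × 26 = 9.191 in².
Directional factor: 1.0 + 0.5 sin^1.5(90°) = 1.5.
F_nw = 0.6 × 100 × 1.5 = 90 ksi.
φR_n = 0.75 × 90 × 9.191 = 620.4 kips.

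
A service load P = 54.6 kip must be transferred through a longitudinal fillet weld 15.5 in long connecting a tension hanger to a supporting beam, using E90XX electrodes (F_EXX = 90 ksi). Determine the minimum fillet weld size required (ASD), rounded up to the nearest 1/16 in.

Total weld length L = 15.5 in.
Required throat t_e = P × Ω / (0.6 F_EXX × L) = 54.6 × 2.0 / (0.6 × 90 × 15.5) = 0.1305 in.
Required leg w = t_e / 0.707 = 0.1845 in → use 3/16 in.

w = 3/16 in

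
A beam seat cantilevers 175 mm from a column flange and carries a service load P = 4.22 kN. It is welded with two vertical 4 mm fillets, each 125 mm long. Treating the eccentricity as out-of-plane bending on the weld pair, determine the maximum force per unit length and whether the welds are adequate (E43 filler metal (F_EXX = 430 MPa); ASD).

f_max ≈ 143 N/mm; adequate

L_w = 2 × 125 = 250 mm; section modulus (unit throat) S = 2 × L²/6 = 5208 mm².
Direct shear f_v = P/L_w = 4.22×10³/250 = 16.88 N/mm.
Moment M = P × e = 4.22×10³ × 175 = 738500 N·mm; bending f_b = M/S = 141.8 N/mm.
f_max = √(f_v² + f_b²) = √(16.88² + 141.8²) = 142.8 N/mm.
r_n/Ω = (1/2.0) × 0.6 × 430 × (0.707 × 4) = 364.8 N/mm → adequate.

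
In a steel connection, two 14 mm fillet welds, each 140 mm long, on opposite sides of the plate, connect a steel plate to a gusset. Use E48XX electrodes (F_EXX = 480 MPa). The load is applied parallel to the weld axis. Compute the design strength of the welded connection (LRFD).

Effective throat t_e = 0.707 × 14 = 9.898 mm.
Total length L = 280 mm; A_we = 9.898 × 280 = 2771 mm².
F_nw = 0.6 F_EXX = 0.6 × 480 = 288 MPa.
φR_n = 0.75 × 288 × 2771 × 10⁻³ = 598.6 kN.

φR_n ≈ 599 kN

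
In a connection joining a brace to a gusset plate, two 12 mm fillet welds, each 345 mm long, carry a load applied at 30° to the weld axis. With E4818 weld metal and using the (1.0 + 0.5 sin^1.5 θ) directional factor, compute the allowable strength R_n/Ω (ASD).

E48XX → F_EXX = 480 MPa.
t_e = 0.707 × 12 = 8.484 mm; A_we = 8.484 × 690 = 5854 mm².
Directional factor: 1.0 + 0.5 sin^1.5(30°) = 1.177.
F_nw = 0.6 × 480 × 1.177 = 338.9 MPa.
R_n/Ω = (338.9 × 5854) / 2.0 × 10⁻³ = 992 kN.

R_n/Ω ≈ 992 kN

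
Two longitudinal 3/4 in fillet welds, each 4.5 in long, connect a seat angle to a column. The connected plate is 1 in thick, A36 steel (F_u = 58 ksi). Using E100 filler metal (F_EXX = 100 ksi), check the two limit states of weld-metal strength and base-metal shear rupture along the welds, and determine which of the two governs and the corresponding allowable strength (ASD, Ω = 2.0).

t_e = 0.707 × 0.75 = 0.5302 in; L = 9 in.
Weld metal: R_n/Ω = (1/2.0) × 0.6 × 100 × 0.5302 × 9 = 143.2 kips.
Base metal (shear rupture): R_n/Ω = (1/2.0) × 0.6 × 58 × 1 × 9 = 156.6 kips.
Governing: weld metal.

R_n/Ω ≈ 143 kips (weld metal governs)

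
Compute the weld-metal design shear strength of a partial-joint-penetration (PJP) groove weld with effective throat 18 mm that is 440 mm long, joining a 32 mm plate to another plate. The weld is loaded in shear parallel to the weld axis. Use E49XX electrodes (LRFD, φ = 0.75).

φR_n ≈ 1750 kN

E49XX → F_EXX = 490 MPa.
Effective throat (given) t_e = 18 mm.
A_we = 18 × 440 = 7920 mm².
F_nw = 0.6 F_EXX = 294 MPa.
φR_n = 0.75 × 294 × 7920 × 10⁻³ = 1746 kN.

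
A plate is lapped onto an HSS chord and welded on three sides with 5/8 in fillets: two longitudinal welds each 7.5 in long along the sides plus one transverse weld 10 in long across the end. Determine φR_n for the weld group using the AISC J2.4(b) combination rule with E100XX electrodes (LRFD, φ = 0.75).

φR_n ≈ 552 kips

E100XX → F_EXX = 100 ksi.
t_e = 0.707 × 0.625 = 0.4419 in.
R_nwl = 0.6 × 100 × 0.4419 × 15 = 397.7 kips (longitudinal, 2 welds).
R_nwt = 0.6 × 100 × 0.4419 × 10 = 265.1 kips (transverse, base value).
(i) R_nwl + R_nwt = 662.8 kips; (ii) 0.85 R_nwl + 1.5 R_nwt = 735.7 kips.
R_n = max = 735.7 kips [governs: (ii)]; φR_n = 551.8 kips.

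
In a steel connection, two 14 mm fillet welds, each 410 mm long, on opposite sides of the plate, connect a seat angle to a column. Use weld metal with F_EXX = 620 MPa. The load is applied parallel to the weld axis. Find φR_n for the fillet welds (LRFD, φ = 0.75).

Effective throat t_e = 0.707 × 14 = 9.898 mm.
Total length L = 820 mm; A_we = 9.898 × 820 = 8116 mm².
F_nw = 0.6 F_EXX = 0.6 × 620 = 372 MPa.
φR_n = 0.75 × 372 × 8116 × 10⁻³ = 2264 kN.

φR_n ≈ 2260 kN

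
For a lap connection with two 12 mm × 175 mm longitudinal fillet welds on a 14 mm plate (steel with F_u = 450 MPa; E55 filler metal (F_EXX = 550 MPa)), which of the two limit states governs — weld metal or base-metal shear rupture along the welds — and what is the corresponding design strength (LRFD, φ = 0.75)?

t_e = 0.707 × 12 = 8.484 mm; L = 350 mm.
Weld metal: φR_n = 0.75 × 0.6 × 550 × 8.484 × 350 × 10⁻³ = 734.9 kN.
Base metal (shear rupture): φR_n = 0.75 × 0.6 × 450 × 14 × 350 × 10⁻³ = 992.2 kN.
Governing: weld metal.

φR_n ≈ 735 kN (weld metal governs)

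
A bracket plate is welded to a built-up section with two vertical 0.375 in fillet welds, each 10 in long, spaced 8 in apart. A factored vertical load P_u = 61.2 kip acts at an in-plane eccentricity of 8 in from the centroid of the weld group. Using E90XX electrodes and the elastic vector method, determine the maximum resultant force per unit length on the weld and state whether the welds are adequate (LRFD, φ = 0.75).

E90XX → F_EXX = 90 ksi.
Total weld length L_w = 20 in. Treat welds as unit-width lines.
Polar moment about centroid: J = 2[d³/12 + d(b/2)²] = 2[10³/12 + 10×4²] = 486.7 in³.
Direct shear f_v = P/L_w = 61.2 / 20 = 3.06 kip/in (vertical).
Torsion M = P·e = 61.2 × 8 = 489.6 kip·in.
Critical point at (x, y) = (4, 5) from centroid. f_tx = M·y/J = 5.03 kip/in; f_ty = M·x/J = 4.024 kip/in.
Resultant f_max = √[f_tx² + (f_v + f_ty)²] = √[5.03² + (3.06 + 4.024)²] = 8.688 kip/in.
Capacity per unit length: φr_n = 0.75 × 0.6 × 90 × (0.707 × 0.375) = 10.74 kip/in.
8.688 ≤ 10.74 → adequate.

f_max ≈ 8.69 kip/in; adequate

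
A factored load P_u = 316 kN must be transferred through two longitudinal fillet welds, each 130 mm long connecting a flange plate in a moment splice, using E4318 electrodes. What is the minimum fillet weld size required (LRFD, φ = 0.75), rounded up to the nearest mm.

E43XX → F_EXX = 430 MPa.
Total weld length L = 260 mm.
Required throat t_e = P_u / (φ × 0.6 F_EXX × L) = 316 / (0.75 × 0.6 × 430 × 260 × 10⁻³) = 6.281 mm.
Required leg w = t_e / 0.707 = 8.884 mm → use 9 mm.

w = 9 mm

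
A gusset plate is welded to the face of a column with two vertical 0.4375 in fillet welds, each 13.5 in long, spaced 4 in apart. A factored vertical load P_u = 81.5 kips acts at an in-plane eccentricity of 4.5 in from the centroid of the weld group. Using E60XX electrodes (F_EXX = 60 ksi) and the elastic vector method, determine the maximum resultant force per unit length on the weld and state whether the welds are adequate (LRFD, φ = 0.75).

Total weld length L_w = 27 in. Treat welds as unit-width lines.
Polar moment about centroid: J = 2[d³/12 + d(b/2)²] = 2[13.5³/12 + 13.5×2²] = 518.1 in³.
Direct shear f_v = P/L_w = 81.5 / 27 = 3.019 kip/in (vertical).
Torsion M = P·e = 81.5 × 4.5 = 366.75 kip·in.
Critical point at (x, y) = (2, 6.75) from centroid. f_tx = M·y/J = 4.779 kip/in; f_ty = M·x/J = 1.416 kip/in.
Resultant f_max = √[f_tx² + (f_v + f_ty)²] = √[4.779² + (3.019 + 1.416)²] = 6.519 kip/in.
Capacity per unit length: φr_n = 0.75 × 0.6 × 60 × (0.707 × 0.4375) = 8.351 kip/in.
6.519 ≤ 8.351 → adequate.

f_max ≈ 6.52 kip/in; adequate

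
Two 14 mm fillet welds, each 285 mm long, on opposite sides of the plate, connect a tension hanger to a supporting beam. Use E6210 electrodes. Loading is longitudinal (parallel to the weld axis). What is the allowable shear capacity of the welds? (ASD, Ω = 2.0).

E62XX → F_EXX = 620 MPa.
Effective throat t_e = 0.707 × 14 = 9.898 mm.
Total length L = 570 mm; A_we = 9.898 × 570 = 5642 mm².
F_nw = 0.6 F_EXX = 0.6 × 620 = 372 MPa.
R_n = 372 × 5642 × 10⁻³ = 2099 kN; R_n/Ω = 2099/2.0 = 1049 kN.

R_n/Ω ≈ 1050 kN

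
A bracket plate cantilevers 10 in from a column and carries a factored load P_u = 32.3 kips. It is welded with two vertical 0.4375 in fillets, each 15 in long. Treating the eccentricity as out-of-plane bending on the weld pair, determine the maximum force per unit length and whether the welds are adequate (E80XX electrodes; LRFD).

E80XX → F_EXX = 80 ksi.
L_w = 2 × 15 = 30 in; section modulus (unit throat) S = 2 × L²/6 = 75 in².
Direct shear f_v = P/L_w = 32.3/30 = 1.077 kip/in.
Moment M = P × e = 32.3 × 10 = 323 kip·in; bending f_b = M/S = 4.307 kip/in.
f_max = √(f_v² + f_b²) = √(1.077² + 4.307²) = 4.439 kip/in.
φr_n = 0.75 × 0.6 × 80 × (0.707 × 0.4375) = 11.14 kip/in → adequate.

f_max ≈ 4.44 kip/in; adequate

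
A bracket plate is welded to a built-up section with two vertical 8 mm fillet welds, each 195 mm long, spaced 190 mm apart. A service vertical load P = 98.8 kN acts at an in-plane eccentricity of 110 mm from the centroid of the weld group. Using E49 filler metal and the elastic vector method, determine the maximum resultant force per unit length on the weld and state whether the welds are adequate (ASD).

f_max ≈ 521 N/mm; adequate

E49XX → F_EXX = 490 MPa.
Total weld length L_w = 390 mm. Treat welds as unit-width lines.
Polar moment about centroid: J = 2[d³/12 + d(b/2)²] = 2[195³/12 + 195×95²] = 4756000 mm³.
Direct shear f_v = P/L_w = 98.8×10³ / 390 = 253.3 N/mm (vertical).
Torsion M = P·e = 98.8×10³ × 110 = 10868000 N·mm.
Critical point at (x, y) = (95, 97.5) from centroid. f_tx = M·y/J = 222.8 N/mm; f_ty = M·x/J = 217.1 N/mm.
Resultant f_max = √[f_tx² + (f_v + f_ty)²] = √[222.8² + (253.3 + 217.1)²] = 520.5 N/mm.
Capacity per unit length: r_n/Ω = (1/2.0) × 0.6 × 490 × (0.707 × 8) = 831.4 N/mm.
520.5 ≤ 831.4 → adequate.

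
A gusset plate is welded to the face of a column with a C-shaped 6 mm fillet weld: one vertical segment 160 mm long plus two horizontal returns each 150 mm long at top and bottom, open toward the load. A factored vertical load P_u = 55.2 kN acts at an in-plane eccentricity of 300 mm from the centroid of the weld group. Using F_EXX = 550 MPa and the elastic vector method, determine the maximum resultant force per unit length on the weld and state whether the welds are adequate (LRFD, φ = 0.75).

Total weld length L_w = 460 mm. Treat welds as unit-width lines.
Centroid: x̄ = 2×150×75 / 460 = 48.91 mm from the vertical weld.
Polar moment about centroid: J = I_x + I_y = [160³/12 + 2×150×80²] + [160×48.91² + 2(150³/12 + 150×26.09²)] = 3411000 mm³.
Direct shear f_v = P/L_w = 55.2×10³ / 460 = 120 N/mm (vertical).
Torsion M = P·e = 55.2×10³ × 300 = 16560000 N·mm.
Critical point at (x, y) = (101.1, 80) from centroid. f_tx = M·y/J = 388.4 N/mm; f_ty = M·x/J = 490.8 N/mm.
Resultant f_max = √[f_tx² + (f_v + f_ty)²] = √[388.4² + (120 + 490.8)²] = 723.8 N/mm.
Capacity per unit length: φr_n = 0.75 × 0.6 × 550 × (0.707 × 6) = 1050 N/mm.
723.8 ≤ 1050 → adequate.

f_max ≈ 724 N/mm; adequate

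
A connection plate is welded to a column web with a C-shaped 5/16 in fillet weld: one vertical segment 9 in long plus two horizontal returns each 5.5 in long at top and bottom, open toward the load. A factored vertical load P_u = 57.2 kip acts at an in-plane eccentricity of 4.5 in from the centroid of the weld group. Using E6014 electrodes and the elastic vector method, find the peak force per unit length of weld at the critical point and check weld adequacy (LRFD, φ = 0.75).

f_max ≈ 6.69 kip/in; NOT adequate

E60XX → F_EXX = 60 ksi.
Total weld length L_w = 20 in. Treat welds as unit-width lines.
Centroid: x̄ = 2×5.5×2.75 / 20 = 1.512 in from the vertical weld.
Polar moment about centroid: J = I_x + I_y = [9³/12 + 2×5.5×4.5²] + [9×1.512² + 2(5.5³/12 + 5.5×1.238²)] = 348.7 in³.
Direct shear f_v = P/L_w = 57.2 / 20 = 2.86 kip/in (vertical).
Torsion M = P·e = 57.2 × 4.5 = 257.4 kip·in.
Critical point at (x, y) = (3.987, 4.5) from centroid. f_tx = M·y/J = 3.322 kip/in; f_ty = M·x/J = 2.944 kip/in.
Resultant f_max = √[f_tx² + (f_v + f_ty)²] = √[3.322² + (2.86 + 2.944)²] = 6.687 kip/in.
Capacity per unit length: φr_n = 0.75 × 0.6 × 60 × (0.707 × 0.3125) = 5.965 kip/in.
6.687 > 5.965 → NOT adequate.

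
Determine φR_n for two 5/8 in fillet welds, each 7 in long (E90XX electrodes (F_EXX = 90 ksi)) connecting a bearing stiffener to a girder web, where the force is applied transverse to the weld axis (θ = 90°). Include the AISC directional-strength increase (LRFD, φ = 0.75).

t_e = 0.707 × 0.625 = 0.4419 in; A_we = 0.4419 × 14 = 6.186 in².
Directional factor: 1.0 + 0.5 sin^1.5(90°) = 1.5.
F_nw = 0.6 × 90 × 1.5 = 81 ksi.
φR_n = 0.75 × 81 × 6.186 = 375.8 kips.

φR_n ≈ 376 kips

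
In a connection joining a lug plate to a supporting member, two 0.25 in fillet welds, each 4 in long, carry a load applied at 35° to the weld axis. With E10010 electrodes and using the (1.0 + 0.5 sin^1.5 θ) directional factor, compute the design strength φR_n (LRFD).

φR_n ≈ 77.5 kip

E100XX → F_EXX = 100 ksi.
t_e = 0.707 × 0.25 = 0.1767 in; A_we = 0.1767 × 8 = 1.414 in².
Directional factor: 1.0 + 0.5 sin^1.5(35°) = 1.217.
F_nw = 0.6 × 100 × 1.217 = 73.03 ksi.
φR_n = 0.75 × 73.03 × 1.414 = 77.45 kip.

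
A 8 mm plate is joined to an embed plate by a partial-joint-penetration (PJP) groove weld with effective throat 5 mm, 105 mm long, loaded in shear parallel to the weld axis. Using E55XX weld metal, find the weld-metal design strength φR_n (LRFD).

E55XX → F_EXX = 550 MPa.
Effective throat (given) t_e = 5 mm.
A_we = 5 × 105 = 525 mm².
F_nw = 0.6 F_EXX = 330 MPa.
φR_n = 0.75 × 330 × 525 × 10⁻³ = 129.9 kN.

φR_n ≈ 130 kN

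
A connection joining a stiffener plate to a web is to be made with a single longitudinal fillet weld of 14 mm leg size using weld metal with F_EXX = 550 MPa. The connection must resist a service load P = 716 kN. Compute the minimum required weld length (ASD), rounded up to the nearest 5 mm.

L = 440 mm

Throat t_e = 0.707 × 14 = 9.898 mm.
r_n/Ω = (0.6 × 550 × 9.898) / 2.0 = 1633 N/mm = 1.633 kN/mm.
L_req = P / (r_n/Ω) = 716 / 1.633 = 438.4 mm total.
Round up → use L = 440 mm.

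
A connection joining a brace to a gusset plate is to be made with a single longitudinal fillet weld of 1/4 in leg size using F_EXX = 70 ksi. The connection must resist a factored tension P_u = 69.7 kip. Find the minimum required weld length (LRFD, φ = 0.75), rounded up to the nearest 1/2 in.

Throat t_e = 0.707 × 0.25 = 0.1767 in.
φr_n = 0.75 × 0.6 × 70 × 0.1767 = 5.568 kip/in.
L_req = P_u / φr_n = 69.7 / 5.568 = 12.52 in total.
Round up → use L = 13 in.

L = 13 in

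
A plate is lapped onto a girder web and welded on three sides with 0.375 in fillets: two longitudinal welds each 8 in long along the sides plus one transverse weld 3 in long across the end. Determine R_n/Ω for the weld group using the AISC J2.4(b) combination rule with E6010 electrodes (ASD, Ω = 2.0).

R_n/Ω ≈ 90.7 kips

E60XX → F_EXX = 60 ksi.
t_e = 0.707 × 0.375 = 0.2651 in.
R_nwl = 0.6 × 60 × 0.2651 × 16 = 152.7 kips (longitudinal, 2 welds).
R_nwt = 0.6 × 60 × 0.2651 × 3 = 28.63 kips (transverse, base value).
(i) R_nwl + R_nwt = 181.3 kips; (ii) 0.85 R_nwl + 1.5 R_nwt = 172.8 kips.
R_n = max = 181.3 kips [governs: (i)]; R_n/Ω = 90.67 kips.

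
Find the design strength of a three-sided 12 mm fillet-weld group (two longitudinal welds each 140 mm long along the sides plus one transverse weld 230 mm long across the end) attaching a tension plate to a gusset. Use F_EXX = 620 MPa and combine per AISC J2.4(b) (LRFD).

φR_n ≈ 1380 kN

t_e = 0.707 × 12 = 8.484 mm.
R_nwl = 0.6 × 620 × 8.484 × 280 × 10⁻³ = 883.7 kN (longitudinal, 2 welds).
R_nwt = 0.6 × 620 × 8.484 × 230 × 10⁻³ = 725.9 kN (transverse, base value).
(i) R_nwl + R_nwt = 1610 kN; (ii) 0.85 R_nwl + 1.5 R_nwt = 1840 kN.
R_n = max = 1840 kN [governs: (ii)]; φR_n = 1380 kN.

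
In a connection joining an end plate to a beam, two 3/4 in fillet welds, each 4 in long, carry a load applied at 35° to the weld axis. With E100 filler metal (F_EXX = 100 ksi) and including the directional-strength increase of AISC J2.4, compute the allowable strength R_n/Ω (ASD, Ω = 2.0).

t_e = 0.707 × 0.75 = 0.5302 in; A_we = 0.5302 × 8 = 4.242 in².
Directional factor: 1.0 + 0.5 sin^1.5(35°) = 1.217.
F_nw = 0.6 × 100 × 1.217 = 73.03 ksi.
R_n/Ω = (73.03 × 4.242) / 2.0 = 154.9 kips.

R_n/Ω ≈ 155 kips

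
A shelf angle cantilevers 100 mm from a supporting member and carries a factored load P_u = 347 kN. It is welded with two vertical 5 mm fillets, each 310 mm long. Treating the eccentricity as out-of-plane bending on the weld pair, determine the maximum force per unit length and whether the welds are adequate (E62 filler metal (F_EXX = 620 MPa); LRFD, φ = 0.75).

L_w = 2 × 310 = 620 mm; section modulus (unit throat) S = 2 × L²/6 = 32030 mm².
Direct shear f_v = P/L_w = 347×10³/620 = 559.7 N/mm.
Moment M = P × e = 347×10³ × 100 = 34700000 N·mm; bending f_b = M/S = 1083 N/mm.
f_max = √(f_v² + f_b²) = √(559.7² + 1083²) = 1219 N/mm.
φr_n = 0.75 × 0.6 × 620 × (0.707 × 5) = 986.3 N/mm → NOT adequate.

f_max ≈ 1220 N/mm; NOT adequate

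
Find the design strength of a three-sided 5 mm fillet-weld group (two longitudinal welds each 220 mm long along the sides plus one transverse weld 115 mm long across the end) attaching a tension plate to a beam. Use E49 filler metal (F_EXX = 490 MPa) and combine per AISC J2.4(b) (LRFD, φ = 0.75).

t_e = 0.707 × 5 = 3.535 mm.
R_nwl = 0.6 × 490 × 3.535 × 440 × 10⁻³ = 457.3 kN (longitudinal, 2 welds).
R_nwt = 0.6 × 490 × 3.535 × 115 × 10⁻³ = 119.5 kN (transverse, base value).
(i) R_nwl + R_nwt = 576.8 kN; (ii) 0.85 R_nwl + 1.5 R_nwt = 568 kN.
R_n = max = 576.8 kN [governs: (i)]; φR_n = 432.6 kN.

φR_n ≈ 433 kN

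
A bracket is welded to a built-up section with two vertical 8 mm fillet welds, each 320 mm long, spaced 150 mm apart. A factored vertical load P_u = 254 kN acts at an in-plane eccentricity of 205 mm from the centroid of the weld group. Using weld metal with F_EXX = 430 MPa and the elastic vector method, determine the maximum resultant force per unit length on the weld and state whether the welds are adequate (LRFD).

Total weld length L_w = 640 mm. Treat welds as unit-width lines.
Polar moment about centroid: J = 2[d³/12 + d(b/2)²] = 2[320³/12 + 320×75²] = 9061000 mm³.
Direct shear f_v = P/L_w = 254×10³ / 640 = 396.9 N/mm (vertical).
Torsion M = P·e = 254×10³ × 205 = 52070000 N·mm.
Critical point at (x, y) = (75, 160) from centroid. f_tx = M·y/J = 919.4 N/mm; f_ty = M·x/J = 431 N/mm.
Resultant f_max = √[f_tx² + (f_v + f_ty)²] = √[919.4² + (396.9 + 431)²] = 1237 N/mm.
Capacity per unit length: φr_n = 0.75 × 0.6 × 430 × (0.707 × 8) = 1094 N/mm.
1237 > 1094 → NOT adequate.

f_max ≈ 1240 N/mm; NOT adequate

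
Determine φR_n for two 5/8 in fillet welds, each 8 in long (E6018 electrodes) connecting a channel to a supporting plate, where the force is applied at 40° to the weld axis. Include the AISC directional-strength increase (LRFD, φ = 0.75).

E60XX → F_EXX = 60 ksi.
t_e = 0.707 × 0.625 = 0.4419 in; A_we = 0.4419 × 16 = 7.07 in².
Directional factor: 1.0 + 0.5 sin^1.5(40°) = 1.258.
F_nw = 0.6 × 60 × 1.258 = 45.28 ksi.
φR_n = 0.75 × 45.28 × 7.07 = 240.1 kip.

φR_n ≈ 240 kip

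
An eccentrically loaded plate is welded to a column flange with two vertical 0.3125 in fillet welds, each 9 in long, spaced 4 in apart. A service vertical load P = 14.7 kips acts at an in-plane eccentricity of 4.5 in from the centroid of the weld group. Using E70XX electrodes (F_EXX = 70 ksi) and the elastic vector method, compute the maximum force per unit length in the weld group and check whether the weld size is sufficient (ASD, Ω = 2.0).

Total weld length L_w = 18 in. Treat welds as unit-width lines.
Polar moment about centroid: J = 2[d³/12 + d(b/2)²] = 2[9³/12 + 9×2²] = 193.5 in³.
Direct shear f_v = P/L_w = 14.7 / 18 = 0.8167 kip/in (vertical).
Torsion M = P·e = 14.7 × 4.5 = 66.15 kip·in.
Critical point at (x, y) = (2, 4.5) from centroid. f_tx = M·y/J = 1.538 kip/in; f_ty = M·x/J = 0.6837 kip/in.
Resultant f_max = √[f_tx² + (f_v + f_ty)²] = √[1.538² + (0.8167 + 0.6837)²] = 2.149 kip/in.
Capacity per unit length: r_n/Ω = (1/2.0) × 0.6 × 70 × (0.707 × 0.3125) = 4.64 kip/in.
2.149 ≤ 4.64 → adequate.

f_max ≈ 2.15 kip/in; adequate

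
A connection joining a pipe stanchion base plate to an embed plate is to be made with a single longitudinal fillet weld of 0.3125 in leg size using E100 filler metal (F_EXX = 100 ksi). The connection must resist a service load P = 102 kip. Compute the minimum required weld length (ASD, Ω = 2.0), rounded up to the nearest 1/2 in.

L = 15.5 in

Throat t_e = 0.707 × 0.3125 = 0.2209 in.
r_n/Ω = (0.6 × 100 × 0.2209) / 2.0 = 6.628 kip/in.
L_req = P / (r_n/Ω) = 102 / 6.628 = 15.39 in total.
Round up → use L = 15.5 in.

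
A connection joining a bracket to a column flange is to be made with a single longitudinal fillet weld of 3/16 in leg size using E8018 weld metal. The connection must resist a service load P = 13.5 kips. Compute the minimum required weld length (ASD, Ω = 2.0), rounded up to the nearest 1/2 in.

E80XX → F_EXX = 80 ksi.
Throat t_e = 0.707 × 0.1875 = 0.1326 in.
r_n/Ω = (0.6 × 80 × 0.1326) / 2.0 = 3.181 kip/in.
L_req = P / (r_n/Ω) = 13.5 / 3.181 = 4.243 in total.
Round up → use L = 4.5 in.

L = 4.5 in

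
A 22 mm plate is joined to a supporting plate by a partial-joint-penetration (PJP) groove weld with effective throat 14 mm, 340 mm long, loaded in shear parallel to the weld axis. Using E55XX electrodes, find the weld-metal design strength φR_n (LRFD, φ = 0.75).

E55XX → F_EXX = 550 MPa.
Effective throat (given) t_e = 14 mm.
A_we = 14 × 340 = 4760 mm².
F_nw = 0.6 F_EXX = 330 MPa.
φR_n = 0.75 × 330 × 4760 × 10⁻³ = 1178 kN.

φR_n ≈ 1180 kN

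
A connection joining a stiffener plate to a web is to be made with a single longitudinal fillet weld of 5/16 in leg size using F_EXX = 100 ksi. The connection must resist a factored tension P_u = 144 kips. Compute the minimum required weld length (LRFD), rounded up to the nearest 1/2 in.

Throat t_e = 0.707 × 0.3125 = 0.2209 in.
φr_n = 0.75 × 0.6 × 100 × 0.2209 = 9.942 kips/in.
L_req = P_u / φr_n = 144 / 9.942 = 14.48 in total.
Round up → use L = 14.5 in.

L = 14.5 in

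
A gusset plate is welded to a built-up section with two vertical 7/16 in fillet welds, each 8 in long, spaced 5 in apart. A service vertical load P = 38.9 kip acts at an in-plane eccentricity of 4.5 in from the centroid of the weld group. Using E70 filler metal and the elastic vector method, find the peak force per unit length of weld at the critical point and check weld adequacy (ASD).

E70XX → F_EXX = 70 ksi.
Total weld length L_w = 16 in. Treat welds as unit-width lines.
Polar moment about centroid: J = 2[d³/12 + d(b/2)²] = 2[8³/12 + 8×2.5²] = 185.3 in³.
Direct shear f_v = P/L_w = 38.9 / 16 = 2.431 kip/in (vertical).
Torsion M = P·e = 38.9 × 4.5 = 175.05 kip·in.
Critical point at (x, y) = (2.5, 4) from centroid. f_tx = M·y/J = 3.778 kip/in; f_ty = M·x/J = 2.361 kip/in.
Resultant f_max = √[f_tx² + (f_v + f_ty)²] = √[3.778² + (2.431 + 2.361)²] = 6.103 kip/in.
Capacity per unit length: r_n/Ω = (1/2.0) × 0.6 × 70 × (0.707 × 0.4375) = 6.496 kip/in.
6.103 ≤ 6.496 → adequate.

f_max ≈ 6.1 kip/in; adequate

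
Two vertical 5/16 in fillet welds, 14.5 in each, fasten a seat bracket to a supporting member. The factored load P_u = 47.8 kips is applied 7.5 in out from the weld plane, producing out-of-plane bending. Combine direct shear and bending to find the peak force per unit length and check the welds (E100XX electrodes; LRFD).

f_max ≈ 5.37 kip/in; adequate

E100XX → F_EXX = 100 ksi.
L_w = 2 × 14.5 = 29 in; section modulus (unit throat) S = 2 × L²/6 = 70.08 in².
Direct shear f_v = P/L_w = 47.8/29 = 1.648 kip/in.
Moment M = P × e = 47.8 × 7.5 = 358.5 kip·in; bending f_b = M/S = 5.115 kip/in.
f_max = √(f_v² + f_b²) = √(1.648² + 5.115²) = 5.374 kip/in.
φr_n = 0.75 × 0.6 × 100 × (0.707 × 0.3125) = 9.942 kip/in → adequate.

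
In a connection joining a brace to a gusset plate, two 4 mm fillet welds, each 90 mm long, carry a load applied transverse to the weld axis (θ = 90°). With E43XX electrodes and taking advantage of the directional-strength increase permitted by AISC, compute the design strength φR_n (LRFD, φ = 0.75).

φR_n ≈ 148 kN

E43XX → F_EXX = 430 MPa.
t_e = 0.707 × 4 = 2.828 mm; A_we = 2.828 × 180 = 509 mm².
Directional factor: 1.0 + 0.5 sin^1.5(90°) = 1.5.
F_nw = 0.6 × 430 × 1.5 = 387 MPa.
φR_n = 0.75 × 387 × 509 × 10⁻³ = 147.7 kN.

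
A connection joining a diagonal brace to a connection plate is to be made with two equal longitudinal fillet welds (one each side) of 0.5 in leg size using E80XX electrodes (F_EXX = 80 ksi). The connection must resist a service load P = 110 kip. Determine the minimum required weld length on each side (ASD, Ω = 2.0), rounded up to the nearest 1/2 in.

L = 6.5 in on each side

Throat t_e = 0.707 × 0.5 = 0.3535 in.
r_n/Ω = (0.6 × 80 × 0.3535) / 2.0 = 8.484 kip/in.
L_req = P / (r_n/Ω) = 110 / 8.484 = 12.97 in total.
Per side: 12.97 / 2 = 6.483 in.
Round up → use L = 6.5 in on each side.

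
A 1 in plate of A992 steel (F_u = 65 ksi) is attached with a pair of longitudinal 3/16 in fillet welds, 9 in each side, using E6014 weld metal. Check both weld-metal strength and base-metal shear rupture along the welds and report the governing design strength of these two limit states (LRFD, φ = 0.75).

φR_n ≈ 64.4 kip (weld metal governs)

E60XX → F_EXX = 60 ksi.
t_e = 0.707 × 0.1875 = 0.1326 in; L = 18 in.
Weld metal: φR_n = 0.75 × 0.6 × 60 × 0.1326 × 18 = 64.43 kip.
Base metal (shear rupture): φR_n = 0.75 × 0.6 × 65 × 1 × 18 = 526.5 kip.
Governing: weld metal.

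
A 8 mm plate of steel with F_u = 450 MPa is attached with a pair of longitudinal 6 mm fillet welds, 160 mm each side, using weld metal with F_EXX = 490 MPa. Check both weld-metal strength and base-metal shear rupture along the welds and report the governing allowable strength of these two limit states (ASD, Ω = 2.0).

t_e = 0.707 × 6 = 4.242 mm; L = 320 mm.
Weld metal: R_n/Ω = (1/2.0) × 0.6 × 490 × 4.242 × 320 × 10⁻³ = 199.5 kN.
Base metal (shear rupture): R_n/Ω = (1/2.0) × 0.6 × 450 × 8 × 320 × 10⁻³ = 345.6 kN.
Governing: weld metal.

R_n/Ω ≈ 200 kN (weld metal governs)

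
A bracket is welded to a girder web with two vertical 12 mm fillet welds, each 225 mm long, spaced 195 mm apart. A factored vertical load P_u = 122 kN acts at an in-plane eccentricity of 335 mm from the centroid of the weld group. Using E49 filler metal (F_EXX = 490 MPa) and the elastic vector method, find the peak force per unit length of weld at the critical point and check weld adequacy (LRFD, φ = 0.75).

Total weld length L_w = 450 mm. Treat welds as unit-width lines.
Polar moment about centroid: J = 2[d³/12 + d(b/2)²] = 2[225³/12 + 225×97.5²] = 6176000 mm³.
Direct shear f_v = P/L_w = 122×10³ / 450 = 271.1 N/mm (vertical).
Torsion M = P·e = 122×10³ × 335 = 40870000 N·mm.
Critical point at (x, y) = (97.5, 112.5) from centroid. f_tx = M·y/J = 744.4 N/mm; f_ty = M·x/J = 645.2 N/mm.
Resultant f_max = √[f_tx² + (f_v + f_ty)²] = √[744.4² + (271.1 + 645.2)²] = 1181 N/mm.
Capacity per unit length: φr_n = 0.75 × 0.6 × 490 × (0.707 × 12) = 1871 N/mm.
1181 ≤ 1871 → adequate.

f_max ≈ 1180 N/mm; adequate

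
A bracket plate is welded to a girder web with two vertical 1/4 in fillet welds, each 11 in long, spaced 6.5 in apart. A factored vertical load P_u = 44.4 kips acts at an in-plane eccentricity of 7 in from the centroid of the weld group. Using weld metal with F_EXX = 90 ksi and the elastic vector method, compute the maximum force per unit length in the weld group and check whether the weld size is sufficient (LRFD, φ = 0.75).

f_max ≈ 5.67 kip/in; adequate

Total weld length L_w = 22 in. Treat welds as unit-width lines.
Polar moment about centroid: J = 2[d³/12 + d(b/2)²] = 2[11³/12 + 11×3.25²] = 454.2 in³.
Direct shear f_v = P/L_w = 44.4 / 22 = 2.018 kip/in (vertical).
Torsion M = P·e = 44.4 × 7 = 310.8 kip·in.
Critical point at (x, y) = (3.25, 5.5) from centroid. f_tx = M·y/J = 3.763 kip/in; f_ty = M·x/J = 2.224 kip/in.
Resultant f_max = √[f_tx² + (f_v + f_ty)²] = √[3.763² + (2.018 + 2.224)²] = 5.671 kip/in.
Capacity per unit length: φr_n = 0.75 × 0.6 × 90 × (0.707 × 0.25) = 7.158 kip/in.
5.671 ≤ 7.158 → adequate.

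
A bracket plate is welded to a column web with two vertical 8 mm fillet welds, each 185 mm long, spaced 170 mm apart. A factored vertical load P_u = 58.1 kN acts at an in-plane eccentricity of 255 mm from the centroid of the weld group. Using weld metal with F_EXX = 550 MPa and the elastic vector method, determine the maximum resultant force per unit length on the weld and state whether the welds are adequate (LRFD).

Total weld length L_w = 370 mm. Treat welds as unit-width lines.
Polar moment about centroid: J = 2[d³/12 + d(b/2)²] = 2[185³/12 + 185×85²] = 3729000 mm³.
Direct shear f_v = P/L_w = 58.1×10³ / 370 = 157 N/mm (vertical).
Torsion M = P·e = 58.1×10³ × 255 = 14816000 N·mm.
Critical point at (x, y) = (85, 92.5) from centroid. f_tx = M·y/J = 367.6 N/mm; f_ty = M·x/J = 337.8 N/mm.
Resultant f_max = √[f_tx² + (f_v + f_ty)²] = √[367.6² + (157 + 337.8)²] = 616.4 N/mm.
Capacity per unit length: φr_n = 0.75 × 0.6 × 550 × (0.707 × 8) = 1400 N/mm.
616.4 ≤ 1400 → adequate.

f_max ≈ 616 N/mm; adequate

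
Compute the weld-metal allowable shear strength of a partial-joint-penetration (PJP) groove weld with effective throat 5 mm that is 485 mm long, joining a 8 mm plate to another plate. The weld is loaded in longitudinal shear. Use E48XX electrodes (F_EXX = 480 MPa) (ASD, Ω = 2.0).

Effective throat (given) t_e = 5 mm.
A_we = 5 × 485 = 2425 mm².
F_nw = 0.6 F_EXX = 288 MPa.
R_n/Ω = (288 × 2425) / 2.0 × 10⁻³ = 349.2 kN.

R_n/Ω ≈ 349 kN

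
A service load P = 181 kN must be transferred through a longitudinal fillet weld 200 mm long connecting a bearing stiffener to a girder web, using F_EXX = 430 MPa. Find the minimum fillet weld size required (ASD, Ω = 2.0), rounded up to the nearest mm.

w = 10 mm

Total weld length L = 200 mm.
Required throat t_e = P × Ω / (0.6 F_EXX × L) = 181 × 2.0 / (0.6 × 430 × 200 × 10⁻³) = 7.016 mm.
Required leg w = t_e / 0.707 = 9.923 mm → use 10 mm.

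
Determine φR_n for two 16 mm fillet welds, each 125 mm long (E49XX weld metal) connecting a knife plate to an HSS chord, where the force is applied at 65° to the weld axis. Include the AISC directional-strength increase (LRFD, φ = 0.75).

φR_n ≈ 893 kN

E49XX → F_EXX = 490 MPa.
t_e = 0.707 × 16 = 11.31 mm; A_we = 11.31 × 250 = 2828 mm².
Directional factor: 1.0 + 0.5 sin^1.5(65°) = 1.431.
F_nw = 0.6 × 490 × 1.431 = 420.8 MPa.
φR_n = 0.75 × 420.8 × 2828 × 10⁻³ = 892.6 kN.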